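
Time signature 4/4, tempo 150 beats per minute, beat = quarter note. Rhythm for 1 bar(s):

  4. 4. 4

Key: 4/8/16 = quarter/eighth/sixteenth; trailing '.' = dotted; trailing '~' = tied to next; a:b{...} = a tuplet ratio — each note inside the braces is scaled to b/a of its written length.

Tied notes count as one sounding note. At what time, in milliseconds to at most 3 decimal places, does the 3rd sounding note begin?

note 3 onset = 3b = 1200.0ms

1. 0.0ms @ 0 + 600.0ms (3/2)
2. 600.0ms @ 3/2 + 600.0ms (3/2)
3. 1200.0ms @ 3 + 400.0ms (1)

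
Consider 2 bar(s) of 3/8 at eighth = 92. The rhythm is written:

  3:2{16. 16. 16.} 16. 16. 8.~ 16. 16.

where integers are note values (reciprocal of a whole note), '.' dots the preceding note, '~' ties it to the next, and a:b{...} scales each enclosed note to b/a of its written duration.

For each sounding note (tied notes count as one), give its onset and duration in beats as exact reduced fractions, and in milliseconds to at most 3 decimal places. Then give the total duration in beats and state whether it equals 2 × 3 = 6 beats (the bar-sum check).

1) 0.0ms=0b +326.087ms=1/2b
2) 326.087ms=1/2b +326.087ms=1/2b
3) 652.174ms=1b +326.087ms=1/2b
4) 978.261ms=3/2b +489.13ms=3/4b
5) 1467.391ms=9/4b +489.13ms=3/4b
6) 1956.522ms=3b +1467.391ms=9/4b
7) 3423.913ms=21/4b +489.13ms=3/4b
Σ=6b of 6 (92bpm 3/8) — PASS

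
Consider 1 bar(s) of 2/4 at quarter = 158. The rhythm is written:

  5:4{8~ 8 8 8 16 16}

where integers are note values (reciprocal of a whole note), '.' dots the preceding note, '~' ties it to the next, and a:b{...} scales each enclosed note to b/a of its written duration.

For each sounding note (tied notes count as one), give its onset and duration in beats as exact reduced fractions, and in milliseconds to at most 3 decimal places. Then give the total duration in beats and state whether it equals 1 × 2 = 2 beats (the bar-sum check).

1) 0.0ms=0b +303.797ms=4/5b
2) 303.797ms=4/5b +151.899ms=2/5b
3) 455.696ms=6/5b +151.899ms=2/5b
4) 607.595ms=8/5b +75.949ms=1/5b
5) 683.544ms=9/5b +75.949ms=1/5b
Σ=2b of 2 (158bpm 2/4) — PASS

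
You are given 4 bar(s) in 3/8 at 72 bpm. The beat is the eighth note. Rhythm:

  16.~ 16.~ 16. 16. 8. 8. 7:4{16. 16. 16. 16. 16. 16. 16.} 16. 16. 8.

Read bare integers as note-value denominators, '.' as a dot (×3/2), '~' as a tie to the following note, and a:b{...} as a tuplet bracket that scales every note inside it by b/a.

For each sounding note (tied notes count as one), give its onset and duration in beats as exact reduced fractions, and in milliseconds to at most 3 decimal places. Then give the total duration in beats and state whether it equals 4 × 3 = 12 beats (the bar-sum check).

1) 0.0ms=0b +1875.0ms=9/4b
2) 1875.0ms=9/4b +625.0ms=3/4b
3) 2500.0ms=3b +1250.0ms=3/2b
4) 3750.0ms=9/2b +1250.0ms=3/2b
5) 5000.0ms=6b +357.143ms=3/7b
6) 5357.143ms=45/7b +357.143ms=3/7b
7) 5714.286ms=48/7b +357.143ms=3/7b
8) 6071.429ms=51/7b +357.143ms=3/7b
9) 6428.571ms=54/7b +357.143ms=3/7b
10) 6785.714ms=57/7b +357.143ms=3/7b
11) 7142.857ms=60/7b +357.143ms=3/7b
12) 7500.0ms=9b +625.0ms=3/4b
13) 8125.0ms=39/4b +625.0ms=3/4b
14) 8750.0ms=21/2b +1250.0ms=3/2b
Σ=12b of 12 (72bpm 3/8) — PASS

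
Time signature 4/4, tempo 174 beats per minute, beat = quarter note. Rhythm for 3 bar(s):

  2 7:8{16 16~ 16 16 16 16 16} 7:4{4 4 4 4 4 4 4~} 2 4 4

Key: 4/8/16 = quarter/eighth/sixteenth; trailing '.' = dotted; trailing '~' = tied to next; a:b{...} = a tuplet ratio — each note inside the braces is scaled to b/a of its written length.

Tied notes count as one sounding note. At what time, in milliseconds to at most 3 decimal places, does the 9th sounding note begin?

note 9 onset = 32/7b = 1576.355ms

1. 0.0ms @ 0 + 689.655ms (2)
2. 689.655ms @ 2 + 98.522ms (2/7)
3. 788.177ms @ 16/7 + 197.044ms (4/7)
4. 985.222ms @ 20/7 + 98.522ms (2/7)
5. 1083.744ms @ 22/7 + 98.522ms (2/7)
6. 1182.266ms @ 24/7 + 98.522ms (2/7)
7. 1280.788ms @ 26/7 + 98.522ms (2/7)
8. 1379.31ms @ 4 + 197.044ms (4/7)
9. 1576.355ms @ 32/7 + 197.044ms (4/7)
10. 1773.399ms @ 36/7 + 197.044ms (4/7)
11. 1970.443ms @ 40/7 + 197.044ms (4/7)
12. 2167.488ms @ 44/7 + 197.044ms (4/7)
13. 2364.532ms @ 48/7 + 197.044ms (4/7)
14. 2561.576ms @ 52/7 + 886.7ms (18/7)
15. 3448.276ms @ 10 + 344.828ms (1)
16. 3793.103ms @ 11 + 344.828ms (1)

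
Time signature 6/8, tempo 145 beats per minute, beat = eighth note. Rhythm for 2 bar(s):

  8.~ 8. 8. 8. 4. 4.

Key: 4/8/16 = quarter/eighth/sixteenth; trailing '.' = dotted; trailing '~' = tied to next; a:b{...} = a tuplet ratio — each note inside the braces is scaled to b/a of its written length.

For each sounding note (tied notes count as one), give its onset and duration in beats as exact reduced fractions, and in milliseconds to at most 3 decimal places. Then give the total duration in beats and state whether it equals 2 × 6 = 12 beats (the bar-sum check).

1) 0.0ms=0b +1241.379ms=3b
2) 1241.379ms=3b +620.69ms=3/2b
3) 1862.069ms=9/2b +620.69ms=3/2b
4) 2482.759ms=6b +1241.379ms=3b
5) 3724.138ms=9b +1241.379ms=3b
Σ=12b of 12 (145bpm 6/8) — PASS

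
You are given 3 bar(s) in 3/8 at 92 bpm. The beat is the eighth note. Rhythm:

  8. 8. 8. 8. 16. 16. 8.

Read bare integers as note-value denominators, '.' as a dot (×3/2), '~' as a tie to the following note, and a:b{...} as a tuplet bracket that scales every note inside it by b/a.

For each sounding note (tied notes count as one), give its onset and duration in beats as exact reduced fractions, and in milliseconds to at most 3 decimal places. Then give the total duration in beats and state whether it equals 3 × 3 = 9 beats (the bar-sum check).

1) 0.0ms=0b +978.261ms=3/2b
2) 978.261ms=3/2b +978.261ms=3/2b
3) 1956.522ms=3b +978.261ms=3/2b
4) 2934.783ms=9/2b +978.261ms=3/2b
5) 3913.043ms=6b +489.13ms=3/4b
6) 4402.174ms=27/4b +489.13ms=3/4b
7) 4891.304ms=15/2b +978.261ms=3/2b
Σ=9b of 9 (92bpm 3/8) — PASS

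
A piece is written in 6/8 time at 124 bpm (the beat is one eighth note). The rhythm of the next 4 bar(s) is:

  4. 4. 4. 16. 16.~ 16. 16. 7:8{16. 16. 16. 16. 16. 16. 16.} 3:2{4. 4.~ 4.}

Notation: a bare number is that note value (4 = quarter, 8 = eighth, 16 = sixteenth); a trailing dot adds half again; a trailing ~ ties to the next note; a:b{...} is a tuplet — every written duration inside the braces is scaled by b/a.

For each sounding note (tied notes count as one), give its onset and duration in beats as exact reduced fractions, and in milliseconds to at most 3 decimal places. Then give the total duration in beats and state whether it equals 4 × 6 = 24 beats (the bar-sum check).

1) 0.0ms=0b +1451.613ms=3b
2) 1451.613ms=3b +1451.613ms=3b
3) 2903.226ms=6b +1451.613ms=3b
4) 4354.839ms=9b +362.903ms=3/4b
5) 4717.742ms=39/4b +725.806ms=3/2b
6) 5443.548ms=45/4b +362.903ms=3/4b
7) 5806.452ms=12b +414.747ms=6/7b
8) 6221.198ms=90/7b +414.747ms=6/7b
9) 6635.945ms=96/7b +414.747ms=6/7b
10) 7050.691ms=102/7b +414.747ms=6/7b
11) 7465.438ms=108/7b +414.747ms=6/7b
12) 7880.184ms=114/7b +414.747ms=6/7b
13) 8294.931ms=120/7b +414.747ms=6/7b
14) 8709.677ms=18b +967.742ms=2b
15) 9677.419ms=20b +1935.484ms=4b
Σ=24b of 24 (124bpm 6/8) — PASS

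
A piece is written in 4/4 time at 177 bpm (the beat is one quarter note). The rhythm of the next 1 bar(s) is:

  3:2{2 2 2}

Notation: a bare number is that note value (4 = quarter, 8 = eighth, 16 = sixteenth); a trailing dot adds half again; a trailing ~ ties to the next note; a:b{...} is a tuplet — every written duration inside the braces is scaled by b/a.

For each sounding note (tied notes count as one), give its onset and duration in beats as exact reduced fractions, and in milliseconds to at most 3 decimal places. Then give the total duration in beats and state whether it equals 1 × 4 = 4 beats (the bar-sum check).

1) 0.0ms=0b +451.977ms=4/3b
2) 451.977ms=4/3b +451.977ms=4/3b
3) 903.955ms=8/3b +451.977ms=4/3b
Σ=4b of 4 (177bpm 4/4) — PASS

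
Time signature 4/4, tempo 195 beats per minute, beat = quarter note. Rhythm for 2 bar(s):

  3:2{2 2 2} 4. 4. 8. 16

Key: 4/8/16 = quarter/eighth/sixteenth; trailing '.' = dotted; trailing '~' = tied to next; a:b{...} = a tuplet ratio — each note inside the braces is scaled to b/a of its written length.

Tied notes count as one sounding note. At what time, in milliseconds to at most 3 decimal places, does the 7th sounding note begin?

1. 0.0ms @ 0 + 410.256ms (4/3)
2. 410.256ms @ 4/3 + 410.256ms (4/3)
3. 820.513ms @ 8/3 + 410.256ms (4/3)
4. 1230.769ms @ 4 + 461.538ms (3/2)
5. 1692.308ms @ 11/2 + 461.538ms (3/2)
6. 2153.846ms @ 7 + 230.769ms (3/4)
7. 2384.615ms @ 31/4 + 76.923ms (1/4)

note 7 onset = 31/4b = 2384.615ms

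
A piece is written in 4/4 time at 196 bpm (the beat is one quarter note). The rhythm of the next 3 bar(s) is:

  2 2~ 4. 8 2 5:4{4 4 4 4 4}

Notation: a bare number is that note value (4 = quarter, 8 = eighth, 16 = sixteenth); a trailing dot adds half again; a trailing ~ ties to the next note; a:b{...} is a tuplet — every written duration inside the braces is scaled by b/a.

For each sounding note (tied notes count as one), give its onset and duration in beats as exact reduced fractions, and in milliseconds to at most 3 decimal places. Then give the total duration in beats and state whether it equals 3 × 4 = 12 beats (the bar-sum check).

1) 0.0ms=0b +612.245ms=2b
2) 612.245ms=2b +1071.429ms=7/2b
3) 1683.673ms=11/2b +153.061ms=1/2b
4) 1836.735ms=6b +612.245ms=2b
5) 2448.98ms=8b +244.898ms=4/5b
6) 2693.878ms=44/5b +244.898ms=4/5b
7) 2938.776ms=48/5b +244.898ms=4/5b
8) 3183.673ms=52/5b +244.898ms=4/5b
9) 3428.571ms=56/5b +244.898ms=4/5b
Σ=12b of 12 (196bpm 4/4) — PASS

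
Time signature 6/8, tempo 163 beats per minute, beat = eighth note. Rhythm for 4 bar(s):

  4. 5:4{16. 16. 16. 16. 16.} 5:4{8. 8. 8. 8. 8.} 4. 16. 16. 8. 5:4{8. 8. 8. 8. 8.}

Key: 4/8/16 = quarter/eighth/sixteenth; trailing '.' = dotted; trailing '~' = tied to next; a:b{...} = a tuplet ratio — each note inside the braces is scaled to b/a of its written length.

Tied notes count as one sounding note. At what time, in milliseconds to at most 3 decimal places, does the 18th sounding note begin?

1. 0.0ms @ 0 + 1104.294ms (3)
2. 1104.294ms @ 3 + 220.859ms (3/5)
3. 1325.153ms @ 18/5 + 220.859ms (3/5)
4. 1546.012ms @ 21/5 + 220.859ms (3/5)
5. 1766.871ms @ 24/5 + 220.859ms (3/5)
6. 1987.73ms @ 27/5 + 220.859ms (3/5)
7. 2208.589ms @ 6 + 441.718ms (6/5)
8. 2650.307ms @ 36/5 + 441.718ms (6/5)
9. 3092.025ms @ 42/5 + 441.718ms (6/5)
10. 3533.742ms @ 48/5 + 441.718ms (6/5)
11. 3975.46ms @ 54/5 + 441.718ms (6/5)
12. 4417.178ms @ 12 + 1104.294ms (3)
13. 5521.472ms @ 15 + 276.074ms (3/4)
14. 5797.546ms @ 63/4 + 276.074ms (3/4)
15. 6073.62ms @ 33/2 + 552.147ms (3/2)
16. 6625.767ms @ 18 + 441.718ms (6/5)
17. 7067.485ms @ 96/5 + 441.718ms (6/5)
18. 7509.202ms @ 102/5 + 441.718ms (6/5)
19. 7950.92ms @ 108/5 + 441.718ms (6/5)
20. 8392.638ms @ 114/5 + 441.718ms (6/5)

note 18 onset = 102/5b = 7509.202ms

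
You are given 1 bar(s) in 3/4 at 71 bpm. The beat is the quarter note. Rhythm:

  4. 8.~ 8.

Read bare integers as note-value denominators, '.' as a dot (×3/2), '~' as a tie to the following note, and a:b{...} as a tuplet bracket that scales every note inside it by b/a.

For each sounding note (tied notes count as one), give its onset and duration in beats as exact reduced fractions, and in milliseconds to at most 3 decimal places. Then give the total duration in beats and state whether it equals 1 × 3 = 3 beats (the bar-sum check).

1) 0.0ms=0b +1267.606ms=3/2b
2) 1267.606ms=3/2b +1267.606ms=3/2b
Σ=3b of 3 (71bpm 3/4) — PASS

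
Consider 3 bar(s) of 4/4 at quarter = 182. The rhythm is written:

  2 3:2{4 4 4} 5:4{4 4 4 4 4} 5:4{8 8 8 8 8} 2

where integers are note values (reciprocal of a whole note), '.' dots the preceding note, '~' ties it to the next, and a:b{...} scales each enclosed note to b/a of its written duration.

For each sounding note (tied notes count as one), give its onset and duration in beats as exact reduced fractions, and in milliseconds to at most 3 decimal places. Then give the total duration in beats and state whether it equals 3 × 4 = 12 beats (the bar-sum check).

1) 0.0ms=0b +659.341ms=2b
2) 659.341ms=2b +219.78ms=2/3b
3) 879.121ms=8/3b +219.78ms=2/3b
4) 1098.901ms=10/3b +219.78ms=2/3b
5) 1318.681ms=4b +263.736ms=4/5b
6) 1582.418ms=24/5b +263.736ms=4/5b
7) 1846.154ms=28/5b +263.736ms=4/5b
8) 2109.89ms=32/5b +263.736ms=4/5b
9) 2373.626ms=36/5b +263.736ms=4/5b
10) 2637.363ms=8b +131.868ms=2/5b
11) 2769.231ms=42/5b +131.868ms=2/5b
12) 2901.099ms=44/5b +131.868ms=2/5b
13) 3032.967ms=46/5b +131.868ms=2/5b
14) 3164.835ms=48/5b +131.868ms=2/5b
15) 3296.703ms=10b +659.341ms=2b
Σ=12b of 12 (182bpm 4/4) — PASS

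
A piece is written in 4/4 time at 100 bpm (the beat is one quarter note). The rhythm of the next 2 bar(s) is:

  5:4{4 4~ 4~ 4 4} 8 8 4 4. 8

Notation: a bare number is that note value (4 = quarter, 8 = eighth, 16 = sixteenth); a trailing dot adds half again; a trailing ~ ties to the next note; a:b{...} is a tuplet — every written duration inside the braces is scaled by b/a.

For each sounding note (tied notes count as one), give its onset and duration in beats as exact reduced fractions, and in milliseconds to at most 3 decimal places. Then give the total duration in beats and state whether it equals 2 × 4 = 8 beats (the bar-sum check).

1) 0.0ms=0b +480.0ms=4/5b
2) 480.0ms=4/5b +1440.0ms=12/5b
3) 1920.0ms=16/5b +480.0ms=4/5b
4) 2400.0ms=4b +300.0ms=1/2b
5) 2700.0ms=9/2b +300.0ms=1/2b
6) 3000.0ms=5b +600.0ms=1b
7) 3600.0ms=6b +900.0ms=3/2b
8) 4500.0ms=15/2b +300.0ms=1/2b
Σ=8b of 8 (100bpm 4/4) — PASS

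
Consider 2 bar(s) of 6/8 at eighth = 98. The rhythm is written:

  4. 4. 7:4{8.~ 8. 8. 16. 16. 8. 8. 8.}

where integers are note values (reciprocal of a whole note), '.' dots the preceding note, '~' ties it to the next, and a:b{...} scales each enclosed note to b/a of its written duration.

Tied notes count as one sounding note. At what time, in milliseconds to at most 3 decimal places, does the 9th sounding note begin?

note 9 onset = 78/7b = 6822.157ms

1. 0.0ms @ 0 + 1836.735ms (3)
2. 1836.735ms @ 3 + 1836.735ms (3)
3. 3673.469ms @ 6 + 1049.563ms (12/7)
4. 4723.032ms @ 54/7 + 524.781ms (6/7)
5. 5247.813ms @ 60/7 + 262.391ms (3/7)
6. 5510.204ms @ 9 + 262.391ms (3/7)
7. 5772.595ms @ 66/7 + 524.781ms (6/7)
8. 6297.376ms @ 72/7 + 524.781ms (6/7)
9. 6822.157ms @ 78/7 + 524.781ms (6/7)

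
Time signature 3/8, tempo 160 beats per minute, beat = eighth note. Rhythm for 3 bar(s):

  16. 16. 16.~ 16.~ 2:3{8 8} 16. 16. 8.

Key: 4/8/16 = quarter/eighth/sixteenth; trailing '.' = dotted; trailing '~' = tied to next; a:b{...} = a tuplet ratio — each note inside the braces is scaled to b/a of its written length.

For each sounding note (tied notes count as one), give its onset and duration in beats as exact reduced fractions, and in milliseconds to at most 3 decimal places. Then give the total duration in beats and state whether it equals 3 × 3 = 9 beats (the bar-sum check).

1) 0.0ms=0b +281.25ms=3/4b
2) 281.25ms=3/4b +281.25ms=3/4b
3) 562.5ms=3/2b +1125.0ms=3b
4) 1687.5ms=9/2b +562.5ms=3/2b
5) 2250.0ms=6b +281.25ms=3/4b
6) 2531.25ms=27/4b +281.25ms=3/4b
7) 2812.5ms=15/2b +562.5ms=3/2b
Σ=9b of 9 (160bpm 3/8) — PASS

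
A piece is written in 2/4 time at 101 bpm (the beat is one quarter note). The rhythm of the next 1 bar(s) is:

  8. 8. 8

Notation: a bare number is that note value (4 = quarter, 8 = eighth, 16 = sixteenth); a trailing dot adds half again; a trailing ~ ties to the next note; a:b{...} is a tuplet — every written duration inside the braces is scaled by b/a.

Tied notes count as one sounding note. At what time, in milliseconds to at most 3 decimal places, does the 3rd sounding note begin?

1. 0.0ms @ 0 + 445.545ms (3/4)
2. 445.545ms @ 3/4 + 445.545ms (3/4)
3. 891.089ms @ 3/2 + 297.03ms (1/2)

note 3 onset = 3/2b = 891.089ms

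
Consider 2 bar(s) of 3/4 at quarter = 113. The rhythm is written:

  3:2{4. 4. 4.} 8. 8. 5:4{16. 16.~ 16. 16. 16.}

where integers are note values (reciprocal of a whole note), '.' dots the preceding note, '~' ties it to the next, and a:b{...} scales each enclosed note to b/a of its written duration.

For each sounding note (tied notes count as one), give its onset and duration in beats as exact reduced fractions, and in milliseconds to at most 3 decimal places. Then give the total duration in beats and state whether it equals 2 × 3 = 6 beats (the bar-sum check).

1) 0.0ms=0b +530.973ms=1b
2) 530.973ms=1b +530.973ms=1b
3) 1061.947ms=2b +530.973ms=1b
4) 1592.92ms=3b +398.23ms=3/4b
5) 1991.15ms=15/4b +398.23ms=3/4b
6) 2389.381ms=9/2b +159.292ms=3/10b
7) 2548.673ms=24/5b +318.584ms=3/5b
8) 2867.257ms=27/5b +159.292ms=3/10b
9) 3026.549ms=57/10b +159.292ms=3/10b
Σ=6b of 6 (113bpm 3/4) — PASS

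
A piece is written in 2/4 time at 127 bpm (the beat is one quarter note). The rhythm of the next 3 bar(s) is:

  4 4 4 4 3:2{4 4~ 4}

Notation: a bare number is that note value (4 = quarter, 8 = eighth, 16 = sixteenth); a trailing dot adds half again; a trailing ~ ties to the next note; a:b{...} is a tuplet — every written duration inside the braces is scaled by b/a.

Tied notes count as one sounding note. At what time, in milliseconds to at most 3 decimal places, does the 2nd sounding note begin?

note 2 onset = 1b = 472.441ms

1. 0.0ms @ 0 + 472.441ms (1)
2. 472.441ms @ 1 + 472.441ms (1)
3. 944.882ms @ 2 + 472.441ms (1)
4. 1417.323ms @ 3 + 472.441ms (1)
5. 1889.764ms @ 4 + 314.961ms (2/3)
6. 2204.724ms @ 14/3 + 629.921ms (4/3)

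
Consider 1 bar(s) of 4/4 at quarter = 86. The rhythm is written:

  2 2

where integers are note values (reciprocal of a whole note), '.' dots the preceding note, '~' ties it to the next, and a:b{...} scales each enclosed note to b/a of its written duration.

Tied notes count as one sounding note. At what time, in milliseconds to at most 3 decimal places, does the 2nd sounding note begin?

note 2 onset = 2b = 1395.349ms

1. 0.0ms @ 0 + 1395.349ms (2)
2. 1395.349ms @ 2 + 1395.349ms (2)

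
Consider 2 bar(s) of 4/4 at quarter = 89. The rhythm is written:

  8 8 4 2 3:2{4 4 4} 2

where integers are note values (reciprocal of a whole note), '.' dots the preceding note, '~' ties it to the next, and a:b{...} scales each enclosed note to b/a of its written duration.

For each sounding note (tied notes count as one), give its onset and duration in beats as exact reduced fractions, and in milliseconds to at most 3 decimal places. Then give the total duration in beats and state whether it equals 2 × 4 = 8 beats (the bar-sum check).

1) 0.0ms=0b +337.079ms=1/2b
2) 337.079ms=1/2b +337.079ms=1/2b
3) 674.157ms=1b +674.157ms=1b
4) 1348.315ms=2b +1348.315ms=2b
5) 2696.629ms=4b +449.438ms=2/3b
6) 3146.067ms=14/3b +449.438ms=2/3b
7) 3595.506ms=16/3b +449.438ms=2/3b
8) 4044.944ms=6b +1348.315ms=2b
Σ=8b of 8 (89bpm 4/4) — PASS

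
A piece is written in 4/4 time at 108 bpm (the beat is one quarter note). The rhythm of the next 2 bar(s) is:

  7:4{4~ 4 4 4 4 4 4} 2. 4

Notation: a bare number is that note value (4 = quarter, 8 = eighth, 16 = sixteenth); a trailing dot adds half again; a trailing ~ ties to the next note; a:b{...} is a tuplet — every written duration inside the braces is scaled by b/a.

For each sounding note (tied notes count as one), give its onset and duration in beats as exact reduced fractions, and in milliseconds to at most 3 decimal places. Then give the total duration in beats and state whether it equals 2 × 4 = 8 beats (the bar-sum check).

1) 0.0ms=0b +634.921ms=8/7b
2) 634.921ms=8/7b +317.46ms=4/7b
3) 952.381ms=12/7b +317.46ms=4/7b
4) 1269.841ms=16/7b +317.46ms=4/7b
5) 1587.302ms=20/7b +317.46ms=4/7b
6) 1904.762ms=24/7b +317.46ms=4/7b
7) 2222.222ms=4b +1666.667ms=3b
8) 3888.889ms=7b +555.556ms=1b
Σ=8b of 8 (108bpm 4/4) — PASS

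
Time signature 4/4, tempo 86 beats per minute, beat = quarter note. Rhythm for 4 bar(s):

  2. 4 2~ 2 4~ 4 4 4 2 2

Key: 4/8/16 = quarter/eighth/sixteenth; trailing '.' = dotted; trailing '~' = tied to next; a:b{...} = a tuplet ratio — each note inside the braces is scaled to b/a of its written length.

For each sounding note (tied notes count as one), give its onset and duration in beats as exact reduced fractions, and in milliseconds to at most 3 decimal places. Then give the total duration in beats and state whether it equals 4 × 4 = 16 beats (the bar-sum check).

1) 0.0ms=0b +2093.023ms=3b
2) 2093.023ms=3b +697.674ms=1b
3) 2790.698ms=4b +2790.698ms=4b
4) 5581.395ms=8b +1395.349ms=2b
5) 6976.744ms=10b +697.674ms=1b
6) 7674.419ms=11b +697.674ms=1b
7) 8372.093ms=12b +1395.349ms=2b
8) 9767.442ms=14b +1395.349ms=2b
Σ=16b of 16 (86bpm 4/4) — PASS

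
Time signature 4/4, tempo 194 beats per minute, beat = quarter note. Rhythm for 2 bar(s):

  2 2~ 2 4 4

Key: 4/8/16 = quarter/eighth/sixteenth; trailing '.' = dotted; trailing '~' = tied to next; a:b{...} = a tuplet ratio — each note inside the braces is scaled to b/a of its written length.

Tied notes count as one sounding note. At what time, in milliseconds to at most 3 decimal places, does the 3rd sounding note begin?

1. 0.0ms @ 0 + 618.557ms (2)
2. 618.557ms @ 2 + 1237.113ms (4)
3. 1855.67ms @ 6 + 309.278ms (1)
4. 2164.948ms @ 7 + 309.278ms (1)

note 3 onset = 6b = 1855.67ms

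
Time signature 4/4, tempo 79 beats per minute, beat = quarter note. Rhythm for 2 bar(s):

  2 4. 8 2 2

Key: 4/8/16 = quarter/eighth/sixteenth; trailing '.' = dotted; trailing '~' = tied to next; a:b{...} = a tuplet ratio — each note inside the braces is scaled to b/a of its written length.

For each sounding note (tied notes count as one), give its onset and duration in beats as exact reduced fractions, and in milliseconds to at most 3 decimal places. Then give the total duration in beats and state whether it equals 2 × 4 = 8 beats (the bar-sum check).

1) 0.0ms=0b +1518.987ms=2b
2) 1518.987ms=2b +1139.241ms=3/2b
3) 2658.228ms=7/2b +379.747ms=1/2b
4) 3037.975ms=4b +1518.987ms=2b
5) 4556.962ms=6b +1518.987ms=2b
Σ=8b of 8 (79bpm 4/4) — PASS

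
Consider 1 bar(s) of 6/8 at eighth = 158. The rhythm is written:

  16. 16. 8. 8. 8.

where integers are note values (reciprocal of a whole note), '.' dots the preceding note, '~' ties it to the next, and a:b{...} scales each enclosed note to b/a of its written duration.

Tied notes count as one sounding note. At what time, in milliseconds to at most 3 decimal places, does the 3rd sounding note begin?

1. 0.0ms @ 0 + 284.81ms (3/4)
2. 284.81ms @ 3/4 + 284.81ms (3/4)
3. 569.62ms @ 3/2 + 569.62ms (3/2)
4. 1139.241ms @ 3 + 569.62ms (3/2)
5. 1708.861ms @ 9/2 + 569.62ms (3/2)

note 3 onset = 3/2b = 569.62ms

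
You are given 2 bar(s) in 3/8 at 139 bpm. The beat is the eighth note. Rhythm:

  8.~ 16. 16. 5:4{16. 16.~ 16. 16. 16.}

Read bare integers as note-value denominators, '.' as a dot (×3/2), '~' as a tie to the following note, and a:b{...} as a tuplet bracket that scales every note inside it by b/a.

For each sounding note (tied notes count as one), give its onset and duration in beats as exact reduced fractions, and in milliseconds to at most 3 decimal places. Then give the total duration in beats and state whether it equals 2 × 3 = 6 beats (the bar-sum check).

1) 0.0ms=0b +971.223ms=9/4b
2) 971.223ms=9/4b +323.741ms=3/4b
3) 1294.964ms=3b +258.993ms=3/5b
4) 1553.957ms=18/5b +517.986ms=6/5b
5) 2071.942ms=24/5b +258.993ms=3/5b
6) 2330.935ms=27/5b +258.993ms=3/5b
Σ=6b of 6 (139bpm 3/8) — PASS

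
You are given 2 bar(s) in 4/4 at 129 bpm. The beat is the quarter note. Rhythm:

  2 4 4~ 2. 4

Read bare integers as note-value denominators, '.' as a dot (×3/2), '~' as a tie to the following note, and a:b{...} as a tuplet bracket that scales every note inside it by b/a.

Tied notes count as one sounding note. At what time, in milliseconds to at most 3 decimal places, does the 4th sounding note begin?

note 4 onset = 7b = 3255.814ms

1. 0.0ms @ 0 + 930.233ms (2)
2. 930.233ms @ 2 + 465.116ms (1)
3. 1395.349ms @ 3 + 1860.465ms (4)
4. 3255.814ms @ 7 + 465.116ms (1)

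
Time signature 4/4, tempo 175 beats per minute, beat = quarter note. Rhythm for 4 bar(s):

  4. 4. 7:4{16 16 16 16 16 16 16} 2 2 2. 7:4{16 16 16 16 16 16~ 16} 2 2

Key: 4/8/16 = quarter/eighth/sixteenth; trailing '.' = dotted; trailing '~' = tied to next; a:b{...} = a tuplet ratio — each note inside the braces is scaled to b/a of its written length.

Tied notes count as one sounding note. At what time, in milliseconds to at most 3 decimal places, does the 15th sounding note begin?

1. 0.0ms @ 0 + 514.286ms (3/2)
2. 514.286ms @ 3/2 + 514.286ms (3/2)
3. 1028.571ms @ 3 + 48.98ms (1/7)
4. 1077.551ms @ 22/7 + 48.98ms (1/7)
5. 1126.531ms @ 23/7 + 48.98ms (1/7)
6. 1175.51ms @ 24/7 + 48.98ms (1/7)
7. 1224.49ms @ 25/7 + 48.98ms (1/7)
8. 1273.469ms @ 26/7 + 48.98ms (1/7)
9. 1322.449ms @ 27/7 + 48.98ms (1/7)
10. 1371.429ms @ 4 + 685.714ms (2)
11. 2057.143ms @ 6 + 685.714ms (2)
12. 2742.857ms @ 8 + 1028.571ms (3)
13. 3771.429ms @ 11 + 48.98ms (1/7)
14. 3820.408ms @ 78/7 + 48.98ms (1/7)
15. 3869.388ms @ 79/7 + 48.98ms (1/7)
16. 3918.367ms @ 80/7 + 48.98ms (1/7)
17. 3967.347ms @ 81/7 + 48.98ms (1/7)
18. 4016.327ms @ 82/7 + 97.959ms (2/7)
19. 4114.286ms @ 12 + 685.714ms (2)
20. 4800.0ms @ 14 + 685.714ms (2)

note 15 onset = 79/7b = 3869.388ms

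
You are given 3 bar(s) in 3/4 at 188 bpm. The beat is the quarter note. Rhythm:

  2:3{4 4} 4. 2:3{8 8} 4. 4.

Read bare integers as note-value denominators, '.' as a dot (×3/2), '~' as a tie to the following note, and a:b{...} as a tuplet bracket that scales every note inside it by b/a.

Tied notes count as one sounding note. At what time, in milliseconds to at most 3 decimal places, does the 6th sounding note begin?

note 6 onset = 6b = 1914.894ms

1. 0.0ms @ 0 + 478.723ms (3/2)
2. 478.723ms @ 3/2 + 478.723ms (3/2)
3. 957.447ms @ 3 + 478.723ms (3/2)
4. 1436.17ms @ 9/2 + 239.362ms (3/4)
5. 1675.532ms @ 21/4 + 239.362ms (3/4)
6. 1914.894ms @ 6 + 478.723ms (3/2)
7. 2393.617ms @ 15/2 + 478.723ms (3/2)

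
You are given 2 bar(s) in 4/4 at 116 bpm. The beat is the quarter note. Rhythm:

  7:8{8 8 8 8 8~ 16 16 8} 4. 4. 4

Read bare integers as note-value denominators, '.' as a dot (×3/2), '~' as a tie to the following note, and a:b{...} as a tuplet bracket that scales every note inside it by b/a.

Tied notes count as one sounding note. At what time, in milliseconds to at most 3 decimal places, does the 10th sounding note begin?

1. 0.0ms @ 0 + 295.567ms (4/7)
2. 295.567ms @ 4/7 + 295.567ms (4/7)
3. 591.133ms @ 8/7 + 295.567ms (4/7)
4. 886.7ms @ 12/7 + 295.567ms (4/7)
5. 1182.266ms @ 16/7 + 443.35ms (6/7)
6. 1625.616ms @ 22/7 + 147.783ms (2/7)
7. 1773.399ms @ 24/7 + 295.567ms (4/7)
8. 2068.966ms @ 4 + 775.862ms (3/2)
9. 2844.828ms @ 11/2 + 775.862ms (3/2)
10. 3620.69ms @ 7 + 517.241ms (1)

note 10 onset = 7b = 3620.69ms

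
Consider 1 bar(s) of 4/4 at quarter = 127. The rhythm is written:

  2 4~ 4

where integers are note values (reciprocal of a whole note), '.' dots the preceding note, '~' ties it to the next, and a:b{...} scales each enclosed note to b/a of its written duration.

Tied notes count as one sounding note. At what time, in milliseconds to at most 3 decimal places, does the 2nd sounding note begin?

1. 0.0ms @ 0 + 944.882ms (2)
2. 944.882ms @ 2 + 944.882ms (2)

note 2 onset = 2b = 944.882ms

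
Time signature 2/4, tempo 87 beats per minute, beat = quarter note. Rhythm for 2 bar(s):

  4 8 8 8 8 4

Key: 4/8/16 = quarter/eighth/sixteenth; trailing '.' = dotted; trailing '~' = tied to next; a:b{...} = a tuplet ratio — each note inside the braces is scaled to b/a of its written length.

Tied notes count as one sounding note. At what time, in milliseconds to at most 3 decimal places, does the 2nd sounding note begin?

note 2 onset = 1b = 689.655ms

1. 0.0ms @ 0 + 689.655ms (1)
2. 689.655ms @ 1 + 344.828ms (1/2)
3. 1034.483ms @ 3/2 + 344.828ms (1/2)
4. 1379.31ms @ 2 + 344.828ms (1/2)
5. 1724.138ms @ 5/2 + 344.828ms (1/2)
6. 2068.966ms @ 3 + 689.655ms (1)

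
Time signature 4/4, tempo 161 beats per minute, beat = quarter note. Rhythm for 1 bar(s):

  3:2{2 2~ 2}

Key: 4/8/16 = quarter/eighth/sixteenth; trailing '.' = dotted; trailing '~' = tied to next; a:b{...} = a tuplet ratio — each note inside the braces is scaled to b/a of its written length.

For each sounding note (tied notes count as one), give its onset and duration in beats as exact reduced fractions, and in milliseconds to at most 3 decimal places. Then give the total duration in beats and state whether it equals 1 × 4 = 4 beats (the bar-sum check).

1) 0.0ms=0b +496.894ms=4/3b
2) 496.894ms=4/3b +993.789ms=8/3b
Σ=4b of 4 (161bpm 4/4) — PASS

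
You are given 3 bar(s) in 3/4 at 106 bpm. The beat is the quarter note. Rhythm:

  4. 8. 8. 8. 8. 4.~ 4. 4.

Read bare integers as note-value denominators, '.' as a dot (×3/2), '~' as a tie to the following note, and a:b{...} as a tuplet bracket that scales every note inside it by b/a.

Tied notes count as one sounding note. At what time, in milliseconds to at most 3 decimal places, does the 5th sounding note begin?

note 5 onset = 15/4b = 2122.642ms

1. 0.0ms @ 0 + 849.057ms (3/2)
2. 849.057ms @ 3/2 + 424.528ms (3/4)
3. 1273.585ms @ 9/4 + 424.528ms (3/4)
4. 1698.113ms @ 3 + 424.528ms (3/4)
5. 2122.642ms @ 15/4 + 424.528ms (3/4)
6. 2547.17ms @ 9/2 + 1698.113ms (3)
7. 4245.283ms @ 15/2 + 849.057ms (3/2)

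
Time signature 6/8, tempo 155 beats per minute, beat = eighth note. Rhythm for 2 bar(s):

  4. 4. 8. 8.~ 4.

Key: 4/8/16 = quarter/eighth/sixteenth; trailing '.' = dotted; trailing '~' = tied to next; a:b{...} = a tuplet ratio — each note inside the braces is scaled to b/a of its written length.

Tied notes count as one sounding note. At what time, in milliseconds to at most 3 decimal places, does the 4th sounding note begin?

note 4 onset = 15/2b = 2903.226ms

1. 0.0ms @ 0 + 1161.29ms (3)
2. 1161.29ms @ 3 + 1161.29ms (3)
3. 2322.581ms @ 6 + 580.645ms (3/2)
4. 2903.226ms @ 15/2 + 1741.935ms (9/2)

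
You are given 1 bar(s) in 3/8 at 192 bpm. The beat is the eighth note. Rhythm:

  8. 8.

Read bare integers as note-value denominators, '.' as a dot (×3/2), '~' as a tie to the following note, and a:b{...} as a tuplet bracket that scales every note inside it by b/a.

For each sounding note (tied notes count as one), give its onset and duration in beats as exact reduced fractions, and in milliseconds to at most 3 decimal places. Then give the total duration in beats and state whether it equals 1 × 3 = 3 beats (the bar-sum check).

1) 0.0ms=0b +468.75ms=3/2b
2) 468.75ms=3/2b +468.75ms=3/2b
Σ=3b of 3 (192bpm 3/8) — PASS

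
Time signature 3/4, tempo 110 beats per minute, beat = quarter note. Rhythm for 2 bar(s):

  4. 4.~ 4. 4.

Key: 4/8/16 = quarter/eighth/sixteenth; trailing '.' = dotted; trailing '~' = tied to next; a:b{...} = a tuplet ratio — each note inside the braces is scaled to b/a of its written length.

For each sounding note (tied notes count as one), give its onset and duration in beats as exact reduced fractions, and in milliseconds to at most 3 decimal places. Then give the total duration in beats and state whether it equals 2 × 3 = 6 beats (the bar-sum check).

1) 0.0ms=0b +818.182ms=3/2b
2) 818.182ms=3/2b +1636.364ms=3b
3) 2454.545ms=9/2b +818.182ms=3/2b
Σ=6b of 6 (110bpm 3/4) — PASS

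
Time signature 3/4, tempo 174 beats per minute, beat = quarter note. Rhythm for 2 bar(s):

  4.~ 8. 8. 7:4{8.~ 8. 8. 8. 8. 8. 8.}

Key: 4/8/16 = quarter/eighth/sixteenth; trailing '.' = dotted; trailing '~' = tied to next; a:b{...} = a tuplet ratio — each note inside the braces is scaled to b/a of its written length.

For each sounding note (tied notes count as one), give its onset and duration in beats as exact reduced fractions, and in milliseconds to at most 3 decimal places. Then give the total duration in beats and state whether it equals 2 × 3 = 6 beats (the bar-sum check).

1) 0.0ms=0b +775.862ms=9/4b
2) 775.862ms=9/4b +258.621ms=3/4b
3) 1034.483ms=3b +295.567ms=6/7b
4) 1330.049ms=27/7b +147.783ms=3/7b
5) 1477.833ms=30/7b +147.783ms=3/7b
6) 1625.616ms=33/7b +147.783ms=3/7b
7) 1773.399ms=36/7b +147.783ms=3/7b
8) 1921.182ms=39/7b +147.783ms=3/7b
Σ=6b of 6 (174bpm 3/4) — PASS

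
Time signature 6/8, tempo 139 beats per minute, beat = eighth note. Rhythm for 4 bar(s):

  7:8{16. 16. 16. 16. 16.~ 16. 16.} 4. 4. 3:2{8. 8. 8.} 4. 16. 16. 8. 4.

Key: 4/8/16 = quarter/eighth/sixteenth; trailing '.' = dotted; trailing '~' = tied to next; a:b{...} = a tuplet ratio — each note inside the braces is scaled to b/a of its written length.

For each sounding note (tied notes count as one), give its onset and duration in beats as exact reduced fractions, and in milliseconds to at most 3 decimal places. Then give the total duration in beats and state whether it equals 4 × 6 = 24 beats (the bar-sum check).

1) 0.0ms=0b +369.99ms=6/7b
2) 369.99ms=6/7b +369.99ms=6/7b
3) 739.979ms=12/7b +369.99ms=6/7b
4) 1109.969ms=18/7b +369.99ms=6/7b
5) 1479.959ms=24/7b +739.979ms=12/7b
6) 2219.938ms=36/7b +369.99ms=6/7b
7) 2589.928ms=6b +1294.964ms=3b
8) 3884.892ms=9b +1294.964ms=3b
9) 5179.856ms=12b +431.655ms=1b
10) 5611.511ms=13b +431.655ms=1b
11) 6043.165ms=14b +431.655ms=1b
12) 6474.82ms=15b +1294.964ms=3b
13) 7769.784ms=18b +323.741ms=3/4b
14) 8093.525ms=75/4b +323.741ms=3/4b
15) 8417.266ms=39/2b +647.482ms=3/2b
16) 9064.748ms=21b +1294.964ms=3b
Σ=24b of 24 (139bpm 6/8) — PASS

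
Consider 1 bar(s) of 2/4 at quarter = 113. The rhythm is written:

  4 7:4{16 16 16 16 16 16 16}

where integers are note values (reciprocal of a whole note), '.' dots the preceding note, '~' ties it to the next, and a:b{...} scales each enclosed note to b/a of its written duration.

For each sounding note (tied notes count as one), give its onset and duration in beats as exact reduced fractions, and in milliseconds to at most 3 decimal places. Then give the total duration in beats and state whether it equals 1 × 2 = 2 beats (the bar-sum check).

1) 0.0ms=0b +530.973ms=1b
2) 530.973ms=1b +75.853ms=1/7b
3) 606.827ms=8/7b +75.853ms=1/7b
4) 682.68ms=9/7b +75.853ms=1/7b
5) 758.534ms=10/7b +75.853ms=1/7b
6) 834.387ms=11/7b +75.853ms=1/7b
7) 910.24ms=12/7b +75.853ms=1/7b
8) 986.094ms=13/7b +75.853ms=1/7b
Σ=2b of 2 (113bpm 2/4) — PASS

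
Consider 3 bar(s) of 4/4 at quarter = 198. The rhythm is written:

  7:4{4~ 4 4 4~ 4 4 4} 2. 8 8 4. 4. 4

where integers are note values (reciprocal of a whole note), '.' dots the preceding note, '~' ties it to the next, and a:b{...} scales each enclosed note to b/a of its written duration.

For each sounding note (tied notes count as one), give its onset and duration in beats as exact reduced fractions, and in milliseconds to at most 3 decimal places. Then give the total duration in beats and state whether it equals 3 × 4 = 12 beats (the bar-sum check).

1) 0.0ms=0b +346.32ms=8/7b
2) 346.32ms=8/7b +173.16ms=4/7b
3) 519.481ms=12/7b +346.32ms=8/7b
4) 865.801ms=20/7b +173.16ms=4/7b
5) 1038.961ms=24/7b +173.16ms=4/7b
6) 1212.121ms=4b +909.091ms=3b
7) 2121.212ms=7b +151.515ms=1/2b
8) 2272.727ms=15/2b +151.515ms=1/2b
9) 2424.242ms=8b +454.545ms=3/2b
10) 2878.788ms=19/2b +454.545ms=3/2b
11) 3333.333ms=11b +303.03ms=1b
Σ=12b of 12 (198bpm 4/4) — PASS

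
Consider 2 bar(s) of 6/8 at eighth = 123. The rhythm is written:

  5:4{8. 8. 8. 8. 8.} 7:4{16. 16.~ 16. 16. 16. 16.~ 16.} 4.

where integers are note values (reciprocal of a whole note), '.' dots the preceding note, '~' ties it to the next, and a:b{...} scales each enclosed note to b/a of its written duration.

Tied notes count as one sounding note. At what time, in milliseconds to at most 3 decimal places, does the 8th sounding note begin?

1. 0.0ms @ 0 + 585.366ms (6/5)
2. 585.366ms @ 6/5 + 585.366ms (6/5)
3. 1170.732ms @ 12/5 + 585.366ms (6/5)
4. 1756.098ms @ 18/5 + 585.366ms (6/5)
5. 2341.463ms @ 24/5 + 585.366ms (6/5)
6. 2926.829ms @ 6 + 209.059ms (3/7)
7. 3135.889ms @ 45/7 + 418.118ms (6/7)
8. 3554.007ms @ 51/7 + 209.059ms (3/7)
9. 3763.066ms @ 54/7 + 209.059ms (3/7)
10. 3972.125ms @ 57/7 + 418.118ms (6/7)
11. 4390.244ms @ 9 + 1463.415ms (3)

note 8 onset = 51/7b = 3554.007ms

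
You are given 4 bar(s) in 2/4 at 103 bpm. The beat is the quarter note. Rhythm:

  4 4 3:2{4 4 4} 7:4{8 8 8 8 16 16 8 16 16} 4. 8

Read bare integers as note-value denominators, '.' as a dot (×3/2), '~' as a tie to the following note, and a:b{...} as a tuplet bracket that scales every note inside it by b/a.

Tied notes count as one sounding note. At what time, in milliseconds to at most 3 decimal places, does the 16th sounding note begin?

1. 0.0ms @ 0 + 582.524ms (1)
2. 582.524ms @ 1 + 582.524ms (1)
3. 1165.049ms @ 2 + 388.35ms (2/3)
4. 1553.398ms @ 8/3 + 388.35ms (2/3)
5. 1941.748ms @ 10/3 + 388.35ms (2/3)
6. 2330.097ms @ 4 + 166.436ms (2/7)
7. 2496.533ms @ 30/7 + 166.436ms (2/7)
8. 2662.968ms @ 32/7 + 166.436ms (2/7)
9. 2829.404ms @ 34/7 + 166.436ms (2/7)
10. 2995.839ms @ 36/7 + 83.218ms (1/7)
11. 3079.057ms @ 37/7 + 83.218ms (1/7)
12. 3162.275ms @ 38/7 + 166.436ms (2/7)
13. 3328.71ms @ 40/7 + 83.218ms (1/7)
14. 3411.928ms @ 41/7 + 83.218ms (1/7)
15. 3495.146ms @ 6 + 873.786ms (3/2)
16. 4368.932ms @ 15/2 + 291.262ms (1/2)

note 16 onset = 15/2b = 4368.932ms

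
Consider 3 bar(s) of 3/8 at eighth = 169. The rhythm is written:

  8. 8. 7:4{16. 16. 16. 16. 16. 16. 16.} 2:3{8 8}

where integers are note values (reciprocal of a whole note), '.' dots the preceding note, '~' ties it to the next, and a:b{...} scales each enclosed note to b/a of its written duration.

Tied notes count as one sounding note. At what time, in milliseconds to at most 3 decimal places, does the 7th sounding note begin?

note 7 onset = 33/7b = 1673.711ms

1. 0.0ms @ 0 + 532.544ms (3/2)
2. 532.544ms @ 3/2 + 532.544ms (3/2)
3. 1065.089ms @ 3 + 152.156ms (3/7)
4. 1217.244ms @ 24/7 + 152.156ms (3/7)
5. 1369.4ms @ 27/7 + 152.156ms (3/7)
6. 1521.555ms @ 30/7 + 152.156ms (3/7)
7. 1673.711ms @ 33/7 + 152.156ms (3/7)
8. 1825.866ms @ 36/7 + 152.156ms (3/7)
9. 1978.022ms @ 39/7 + 152.156ms (3/7)
10. 2130.178ms @ 6 + 532.544ms (3/2)
11. 2662.722ms @ 15/2 + 532.544ms (3/2)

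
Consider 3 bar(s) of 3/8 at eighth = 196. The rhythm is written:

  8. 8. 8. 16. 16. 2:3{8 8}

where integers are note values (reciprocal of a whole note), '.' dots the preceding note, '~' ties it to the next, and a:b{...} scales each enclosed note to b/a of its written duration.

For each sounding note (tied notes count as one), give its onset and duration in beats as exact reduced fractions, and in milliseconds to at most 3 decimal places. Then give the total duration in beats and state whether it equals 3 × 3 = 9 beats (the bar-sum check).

1) 0.0ms=0b +459.184ms=3/2b
2) 459.184ms=3/2b +459.184ms=3/2b
3) 918.367ms=3b +459.184ms=3/2b
4) 1377.551ms=9/2b +229.592ms=3/4b
5) 1607.143ms=21/4b +229.592ms=3/4b
6) 1836.735ms=6b +459.184ms=3/2b
7) 2295.918ms=15/2b +459.184ms=3/2b
Σ=9b of 9 (196bpm 3/8) — PASS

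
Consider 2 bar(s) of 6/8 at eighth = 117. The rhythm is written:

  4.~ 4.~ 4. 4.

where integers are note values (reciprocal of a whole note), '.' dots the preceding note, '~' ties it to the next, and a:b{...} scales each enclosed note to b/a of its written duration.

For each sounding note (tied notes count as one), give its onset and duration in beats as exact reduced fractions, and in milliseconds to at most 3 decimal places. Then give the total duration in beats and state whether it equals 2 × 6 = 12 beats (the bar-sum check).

1) 0.0ms=0b +4615.385ms=9b
2) 4615.385ms=9b +1538.462ms=3b
Σ=12b of 12 (117bpm 6/8) — PASS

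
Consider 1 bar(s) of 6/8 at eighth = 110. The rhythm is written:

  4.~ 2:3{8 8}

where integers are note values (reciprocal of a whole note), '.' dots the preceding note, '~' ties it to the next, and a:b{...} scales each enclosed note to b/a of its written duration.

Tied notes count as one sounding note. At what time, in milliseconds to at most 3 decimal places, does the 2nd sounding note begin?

1. 0.0ms @ 0 + 2454.545ms (9/2)
2. 2454.545ms @ 9/2 + 818.182ms (3/2)

note 2 onset = 9/2b = 2454.545ms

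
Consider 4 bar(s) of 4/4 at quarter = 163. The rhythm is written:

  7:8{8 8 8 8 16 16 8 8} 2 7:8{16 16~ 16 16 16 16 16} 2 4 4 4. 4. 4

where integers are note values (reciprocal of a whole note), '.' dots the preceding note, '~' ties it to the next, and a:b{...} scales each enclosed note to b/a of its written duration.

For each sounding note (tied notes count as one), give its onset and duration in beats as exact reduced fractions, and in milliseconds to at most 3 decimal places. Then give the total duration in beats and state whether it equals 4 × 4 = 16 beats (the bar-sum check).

1) 0.0ms=0b +210.342ms=4/7b
2) 210.342ms=4/7b +210.342ms=4/7b
3) 420.684ms=8/7b +210.342ms=4/7b
4) 631.025ms=12/7b +210.342ms=4/7b
5) 841.367ms=16/7b +105.171ms=2/7b
6) 946.538ms=18/7b +105.171ms=2/7b
7) 1051.709ms=20/7b +210.342ms=4/7b
8) 1262.051ms=24/7b +210.342ms=4/7b
9) 1472.393ms=4b +736.196ms=2b
10) 2208.589ms=6b +105.171ms=2/7b
11) 2313.76ms=44/7b +210.342ms=4/7b
12) 2524.102ms=48/7b +105.171ms=2/7b
13) 2629.273ms=50/7b +105.171ms=2/7b
14) 2734.443ms=52/7b +105.171ms=2/7b
15) 2839.614ms=54/7b +105.171ms=2/7b
16) 2944.785ms=8b +736.196ms=2b
17) 3680.982ms=10b +368.098ms=1b
18) 4049.08ms=11b +368.098ms=1b
19) 4417.178ms=12b +552.147ms=3/2b
20) 4969.325ms=27/2b +552.147ms=3/2b
21) 5521.472ms=15b +368.098ms=1b
Σ=16b of 16 (163bpm 4/4) — PASS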